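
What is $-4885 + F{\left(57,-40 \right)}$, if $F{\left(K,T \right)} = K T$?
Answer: $-7165$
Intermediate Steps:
$-4885 + F{\left(57,-40 \right)} = -4885 + 57 \left(-40\right) = -4885 - 2280 = -7165$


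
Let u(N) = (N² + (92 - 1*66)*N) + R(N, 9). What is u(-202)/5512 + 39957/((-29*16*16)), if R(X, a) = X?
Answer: 5274427/5115136 ≈ 1.0311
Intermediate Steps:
u(N) = N² + 27*N (u(N) = (N² + (92 - 1*66)*N) + N = (N² + (92 - 66)*N) + N = (N² + 26*N) + N = N² + 27*N)
u(-202)/5512 + 39957/((-29*16*16)) = -202*(27 - 202)/5512 + 39957/((-29*16*16)) = -202*(-175)*(1/5512) + 39957/((-464*16)) = 35350*(1/5512) + 39957/(-7424) = 17675/2756 + 39957*(-1/7424) = 17675/2756 - 39957/7424 = 5274427/5115136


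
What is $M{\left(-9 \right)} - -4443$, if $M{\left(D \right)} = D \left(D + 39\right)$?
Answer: $4173$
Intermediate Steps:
$M{\left(D \right)} = D \left(39 + D\right)$
$M{\left(-9 \right)} - -4443 = - 9 \left(39 - 9\right) - -4443 = \left(-9\right) 30 + 4443 = -270 + 4443 = 4173$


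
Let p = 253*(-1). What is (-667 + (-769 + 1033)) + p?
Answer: -656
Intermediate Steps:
p = -253
(-667 + (-769 + 1033)) + p = (-667 + (-769 + 1033)) - 253 = (-667 + 264) - 253 = -403 - 253 = -656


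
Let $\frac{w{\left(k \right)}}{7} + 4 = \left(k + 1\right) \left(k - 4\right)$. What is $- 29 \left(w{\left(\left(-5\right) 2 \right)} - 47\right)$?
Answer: $-23403$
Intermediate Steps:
$w{\left(k \right)} = -28 + 7 \left(1 + k\right) \left(-4 + k\right)$ ($w{\left(k \right)} = -28 + 7 \left(k + 1\right) \left(k - 4\right) = -28 + 7 \left(1 + k\right) \left(-4 + k\right)$)
$- 29 \left(w{\left(\left(-5\right) 2 \right)} - 47\right) = - 29 \left(\left(-56 - 21 \left(\left(-5\right) 2\right) + 7 \left(\left(-5\right) 2\right)^{2}\right) - 47\right) = - 29 \left(\left(-56 - -210 + 7 \left(-10\right)^{2}\right) - 47\right) = - 29 \left(\left(-56 + 210 + 7 \cdot 100\right) - 47\right) = - 29 \left(\left(-56 + 210 + 700\right) - 47\right) = - 29 \left(854 - 47\right) = \left(-29\right) 807 = -23403$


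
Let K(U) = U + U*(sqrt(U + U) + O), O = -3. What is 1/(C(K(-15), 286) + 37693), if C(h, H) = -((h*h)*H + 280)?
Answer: -I/(-1710513*I + 257400*sqrt(30)) ≈ 3.4813e-7 - 2.8693e-7*I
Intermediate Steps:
K(U) = U + U*(-3 + sqrt(2)*sqrt(U)) (K(U) = U + U*(sqrt(U + U) - 3) = U + U*(sqrt(2*U) - 3) = U + U*(sqrt(2)*sqrt(U) - 3) = U + U*(-3 + sqrt(2)*sqrt(U)))
C(h, H) = -280 - H*h**2 (C(h, H) = -(h**2*H + 280) = -(H*h**2 + 280) = -(280 + H*h**2) = -280 - H*h**2)
1/(C(K(-15), 286) + 37693) = 1/((-280 - 1*286*(-2*(-15) + sqrt(2)*(-15)**(3/2))**2) + 37693) = 1/((-280 - 1*286*(30 + sqrt(2)*(-15*I*sqrt(15)))**2) + 37693) = 1/((-280 - 1*286*(30 - 15*I*sqrt(30))**2) + 37693) = 1/((-280 - 286*(30 - 15*I*sqrt(30))**2) + 37693) = 1/(37413 - 286*(30 - 15*I*sqrt(30))**2)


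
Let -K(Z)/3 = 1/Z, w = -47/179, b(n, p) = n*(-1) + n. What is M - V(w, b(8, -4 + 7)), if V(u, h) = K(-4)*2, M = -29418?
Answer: -58839/2 ≈ -29420.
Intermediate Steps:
b(n, p) = 0 (b(n, p) = -n + n = 0)
w = -47/179 (w = -47*1/179 = -47/179 ≈ -0.26257)
K(Z) = -3/Z
V(u, h) = 3/2 (V(u, h) = -3/(-4)*2 = -3*(-¼)*2 = (¾)*2 = 3/2)
M - V(w, b(8, -4 + 7)) = -29418 - 1*3/2 = -29418 - 3/2 = -58839/2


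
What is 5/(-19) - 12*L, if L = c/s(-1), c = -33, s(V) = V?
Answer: -7529/19 ≈ -396.26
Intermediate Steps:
L = 33 (L = -33/(-1) = -33*(-1) = 33)
5/(-19) - 12*L = 5/(-19) - 12*33 = 5*(-1/19) - 396 = -5/19 - 396 = -7529/19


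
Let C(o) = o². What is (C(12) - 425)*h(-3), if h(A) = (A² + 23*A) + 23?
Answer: 10397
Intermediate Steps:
h(A) = 23 + A² + 23*A
(C(12) - 425)*h(-3) = (12² - 425)*(23 + (-3)² + 23*(-3)) = (144 - 425)*(23 + 9 - 69) = -281*(-37) = 10397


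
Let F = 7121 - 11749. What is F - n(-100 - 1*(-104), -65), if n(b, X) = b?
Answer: -4632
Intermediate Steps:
F = -4628
F - n(-100 - 1*(-104), -65) = -4628 - (-100 - 1*(-104)) = -4628 - (-100 + 104) = -4628 - 1*4 = -4628 - 4 = -4632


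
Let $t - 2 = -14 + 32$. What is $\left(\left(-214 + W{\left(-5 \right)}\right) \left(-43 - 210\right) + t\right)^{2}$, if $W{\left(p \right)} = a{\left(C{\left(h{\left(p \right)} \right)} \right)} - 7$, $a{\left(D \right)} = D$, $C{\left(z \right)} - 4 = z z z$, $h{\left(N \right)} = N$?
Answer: $7490210116$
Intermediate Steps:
$C{\left(z \right)} = 4 + z^{3}$ ($C{\left(z \right)} = 4 + z z z = 4 + z^{2} z = 4 + z^{3}$)
$W{\left(p \right)} = -3 + p^{3}$ ($W{\left(p \right)} = \left(4 + p^{3}\right) - 7 = -3 + p^{3}$)
$t = 20$ ($t = 2 + \left(-14 + 32\right) = 2 + 18 = 20$)
$\left(\left(-214 + W{\left(-5 \right)}\right) \left(-43 - 210\right) + t\right)^{2} = \left(\left(-214 + \left(-3 + \left(-5\right)^{3}\right)\right) \left(-43 - 210\right) + 20\right)^{2} = \left(\left(-214 - 128\right) \left(-253\right) + 20\right)^{2} = \left(\left(-342\right) \left(-253\right) + 20\right)^{2} = \left(86526 + 20\right)^{2} = 86546^{2} = 7490210116$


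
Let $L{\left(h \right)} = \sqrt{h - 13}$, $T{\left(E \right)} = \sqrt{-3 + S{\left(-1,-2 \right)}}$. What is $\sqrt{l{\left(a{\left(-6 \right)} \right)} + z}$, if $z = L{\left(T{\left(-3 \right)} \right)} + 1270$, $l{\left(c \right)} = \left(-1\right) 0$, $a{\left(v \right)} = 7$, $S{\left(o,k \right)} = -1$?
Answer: $\sqrt{1270 + \sqrt{-13 + 2 i}} \approx 35.641 + 0.0507 i$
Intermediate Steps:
$T{\left(E \right)} = 2 i$ ($T{\left(E \right)} = \sqrt{-3 - 1} = \sqrt{-4} = 2 i$)
$l{\left(c \right)} = 0$
$L{\left(h \right)} = \sqrt{-13 + h}$
$z = 1270 + \sqrt{-13 + 2 i}$ ($z = \sqrt{-13 + 2 i} + 1270 = 1270 + \sqrt{-13 + 2 i} \approx 1270.3 + 3.6161 i$)
$\sqrt{l{\left(a{\left(-6 \right)} \right)} + z} = \sqrt{0 + \left(1270 + \sqrt{-13 + 2 i}\right)} = \sqrt{1270 + \sqrt{-13 + 2 i}}$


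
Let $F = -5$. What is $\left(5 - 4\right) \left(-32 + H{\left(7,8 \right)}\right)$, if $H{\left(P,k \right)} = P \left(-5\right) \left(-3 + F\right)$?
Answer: $248$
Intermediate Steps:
$H{\left(P,k \right)} = 40 P$ ($H{\left(P,k \right)} = P \left(-5\right) \left(-3 - 5\right) = - 5 P \left(-8\right) = 40 P$)
$\left(5 - 4\right) \left(-32 + H{\left(7,8 \right)}\right) = \left(5 - 4\right) \left(-32 + 40 \cdot 7\right) = \left(5 - 4\right) \left(-32 + 280\right) = 1 \cdot 248 = 248$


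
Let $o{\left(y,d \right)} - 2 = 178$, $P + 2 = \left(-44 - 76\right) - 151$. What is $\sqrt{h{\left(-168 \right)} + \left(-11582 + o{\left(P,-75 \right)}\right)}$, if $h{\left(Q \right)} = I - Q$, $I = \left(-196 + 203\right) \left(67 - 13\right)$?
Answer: $2 i \sqrt{2714} \approx 104.19 i$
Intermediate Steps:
$I = 378$ ($I = 7 \cdot 54 = 378$)
$P = -273$ ($P = -2 - 271 = -273$)
$o{\left(y,d \right)} = 180$ ($o{\left(y,d \right)} = 2 + 178 = 180$)
$h{\left(Q \right)} = 378 - Q$
$\sqrt{h{\left(-168 \right)} + \left(-11582 + o{\left(P,-75 \right)}\right)} = \sqrt{\left(378 - -168\right) + \left(-11582 + 180\right)} = \sqrt{\left(378 + 168\right) - 11402} = \sqrt{546 - 11402} = \sqrt{-10856} = 2 i \sqrt{2714}$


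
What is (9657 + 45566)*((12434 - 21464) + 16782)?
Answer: 428088696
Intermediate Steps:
(9657 + 45566)*((12434 - 21464) + 16782) = 55223*(-9030 + 16782) = 55223*7752 = 428088696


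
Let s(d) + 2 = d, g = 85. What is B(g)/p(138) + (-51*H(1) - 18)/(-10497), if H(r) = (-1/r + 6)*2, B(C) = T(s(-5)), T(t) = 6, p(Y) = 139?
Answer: 45458/486361 ≈ 0.093466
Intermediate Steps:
s(d) = -2 + d
B(C) = 6
H(r) = 12 - 2/r (H(r) = (6 - 1/r)*2 = 12 - 2/r)
B(g)/p(138) + (-51*H(1) - 18)/(-10497) = 6/139 + (-51*(12 - 2/1) - 18)/(-10497) = 6*(1/139) + (-51*(12 - 2*1) - 18)*(-1/10497) = 6/139 + (-51*(12 - 2) - 18)*(-1/10497) = 6/139 + (-51*10 - 18)*(-1/10497) = 6/139 + (-510 - 18)*(-1/10497) = 6/139 - 528*(-1/10497) = 6/139 + 176/3499 = 45458/486361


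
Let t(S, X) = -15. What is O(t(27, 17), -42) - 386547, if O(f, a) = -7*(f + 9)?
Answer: -386505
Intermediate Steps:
O(f, a) = -63 - 7*f (O(f, a) = -7*(9 + f) = -63 - 7*f)
O(t(27, 17), -42) - 386547 = (-63 - 7*(-15)) - 386547 = (-63 + 105) - 386547 = 42 - 386547 = -386505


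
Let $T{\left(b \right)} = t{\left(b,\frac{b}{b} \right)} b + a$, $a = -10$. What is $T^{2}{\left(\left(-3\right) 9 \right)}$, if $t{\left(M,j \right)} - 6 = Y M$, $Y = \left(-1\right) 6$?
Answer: $20666116$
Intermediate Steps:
$Y = -6$
$t{\left(M,j \right)} = 6 - 6 M$
$T{\left(b \right)} = -10 + b \left(6 - 6 b\right)$ ($T{\left(b \right)} = \left(6 - 6 b\right) b - 10 = b \left(6 - 6 b\right) - 10 = -10 + b \left(6 - 6 b\right)$)
$T^{2}{\left(\left(-3\right) 9 \right)} = \left(-10 + 6 \left(\left(-3\right) 9\right) \left(1 - \left(-3\right) 9\right)\right)^{2} = \left(-10 + 6 \left(-27\right) \left(1 - -27\right)\right)^{2} = \left(-10 + 6 \left(-27\right) \left(1 + 27\right)\right)^{2} = \left(-10 + 6 \left(-27\right) 28\right)^{2} = \left(-10 - 4536\right)^{2} = \left(-4546\right)^{2} = 20666116$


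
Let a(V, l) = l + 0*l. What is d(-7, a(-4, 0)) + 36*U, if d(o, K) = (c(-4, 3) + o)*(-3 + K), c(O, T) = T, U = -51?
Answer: -1824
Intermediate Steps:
a(V, l) = l (a(V, l) = l + 0 = l)
d(o, K) = (-3 + K)*(3 + o) (d(o, K) = (3 + o)*(-3 + K) = (-3 + K)*(3 + o))
d(-7, a(-4, 0)) + 36*U = (-9 - 3*(-7) + 3*0 + 0*(-7)) + 36*(-51) = (-9 + 21 + 0 + 0) - 1836 = 12 - 1836 = -1824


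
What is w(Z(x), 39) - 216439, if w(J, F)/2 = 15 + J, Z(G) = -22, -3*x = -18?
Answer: -216453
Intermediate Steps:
x = 6 (x = -⅓*(-18) = 6)
w(J, F) = 30 + 2*J (w(J, F) = 2*(15 + J) = 30 + 2*J)
w(Z(x), 39) - 216439 = (30 + 2*(-22)) - 216439 = (30 - 44) - 216439 = -14 - 216439 = -216453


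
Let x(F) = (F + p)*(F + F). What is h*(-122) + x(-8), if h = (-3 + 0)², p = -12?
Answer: -778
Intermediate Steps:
h = 9 (h = (-3)² = 9)
x(F) = 2*F*(-12 + F) (x(F) = (F - 12)*(F + F) = (-12 + F)*(2*F) = 2*F*(-12 + F))
h*(-122) + x(-8) = 9*(-122) + 2*(-8)*(-12 - 8) = -1098 + 2*(-8)*(-20) = -1098 + 320 = -778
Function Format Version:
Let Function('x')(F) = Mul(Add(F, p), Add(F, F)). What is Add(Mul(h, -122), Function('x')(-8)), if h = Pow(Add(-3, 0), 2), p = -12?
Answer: -778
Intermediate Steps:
h = 9 (h = Pow(-3, 2) = 9)
Function('x')(F) = Mul(2, F, Add(-12, F)) (Function('x')(F) = Mul(Add(F, -12), Add(F, F)) = Mul(Add(-12, F), Mul(2, F)) = Mul(2, F, Add(-12, F)))
Add(Mul(h, -122), Function('x')(-8)) = Add(Mul(9, -122), Mul(2, -8, Add(-12, -8))) = Add(-1098, Mul(2, -8, -20)) = Add(-1098, 320) = -778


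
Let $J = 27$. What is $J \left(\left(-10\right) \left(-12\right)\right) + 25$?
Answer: $3265$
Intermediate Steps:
$J \left(\left(-10\right) \left(-12\right)\right) + 25 = 27 \left(\left(-10\right) \left(-12\right)\right) + 25 = 27 \cdot 120 + 25 = 3240 + 25 = 3265$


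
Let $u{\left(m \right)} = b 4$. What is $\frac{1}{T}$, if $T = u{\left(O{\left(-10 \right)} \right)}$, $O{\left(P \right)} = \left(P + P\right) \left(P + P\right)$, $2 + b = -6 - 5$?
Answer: $- \frac{1}{52} \approx -0.019231$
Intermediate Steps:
$b = -13$ ($b = -2 - 11 = -13$)
$O{\left(P \right)} = 4 P^{2}$ ($O{\left(P \right)} = 2 P 2 P = 4 P^{2}$)
$u{\left(m \right)} = -52$ ($u{\left(m \right)} = \left(-13\right) 4 = -52$)
$T = -52$
$\frac{1}{T} = \frac{1}{-52} = - \frac{1}{52}$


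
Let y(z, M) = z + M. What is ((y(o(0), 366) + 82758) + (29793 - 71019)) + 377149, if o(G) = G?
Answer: 419047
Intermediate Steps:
y(z, M) = M + z
((y(o(0), 366) + 82758) + (29793 - 71019)) + 377149 = (((366 + 0) + 82758) + (29793 - 71019)) + 377149 = ((366 + 82758) - 41226) + 377149 = (83124 - 41226) + 377149 = 41898 + 377149 = 419047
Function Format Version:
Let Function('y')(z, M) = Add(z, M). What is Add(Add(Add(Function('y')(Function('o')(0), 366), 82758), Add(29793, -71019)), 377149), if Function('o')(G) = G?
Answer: 419047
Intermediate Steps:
Function('y')(z, M) = Add(M, z)
Add(Add(Add(Function('y')(Function('o')(0), 366), 82758), Add(29793, -71019)), 377149) = Add(Add(Add(Add(366, 0), 82758), Add(29793, -71019)), 377149) = Add(Add(Add(366, 82758), -41226), 377149) = Add(Add(83124, -41226), 377149) = Add(41898, 377149) = 419047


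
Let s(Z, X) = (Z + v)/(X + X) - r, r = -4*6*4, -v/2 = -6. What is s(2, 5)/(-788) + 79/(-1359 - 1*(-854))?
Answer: -111439/397940 ≈ -0.28004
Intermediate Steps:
v = 12 (v = -2*(-6) = 12)
r = -96 (r = -24*4 = -96)
s(Z, X) = 96 + (12 + Z)/(2*X) (s(Z, X) = (Z + 12)/(X + X) - 1*(-96) = (12 + Z)/((2*X)) + 96 = (12 + Z)*(1/(2*X)) + 96 = (12 + Z)/(2*X) + 96 = 96 + (12 + Z)/(2*X))
s(2, 5)/(-788) + 79/(-1359 - 1*(-854)) = ((½)*(12 + 2 + 192*5)/5)/(-788) + 79/(-1359 - 1*(-854)) = ((½)*(⅕)*(12 + 2 + 960))*(-1/788) + 79/(-1359 + 854) = ((½)*(⅕)*974)*(-1/788) + 79/(-505) = (487/5)*(-1/788) + 79*(-1/505) = -487/3940 - 79/505 = -111439/397940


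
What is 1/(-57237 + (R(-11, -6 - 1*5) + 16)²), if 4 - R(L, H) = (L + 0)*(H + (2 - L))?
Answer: -1/55473 ≈ -1.8027e-5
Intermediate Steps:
R(L, H) = 4 - L*(2 + H - L) (R(L, H) = 4 - (L + 0)*(H + (2 - L)) = 4 - L*(2 + H - L))
1/(-57237 + (R(-11, -6 - 1*5) + 16)²) = 1/(-57237 + ((4 + (-11)² - 2*(-11) - 1*(-6 - 1*5)*(-11)) + 16)²) = 1/(-57237 + ((4 + 121 + 22 - 1*(-6 - 5)*(-11)) + 16)²) = 1/(-57237 + ((4 + 121 + 22 - 1*(-11)*(-11)) + 16)²) = 1/(-57237 + ((4 + 121 + 22 - 121) + 16)²) = 1/(-57237 + (26 + 16)²) = 1/(-57237 + 42²) = 1/(-57237 + 1764) = 1/(-55473) = -1/55473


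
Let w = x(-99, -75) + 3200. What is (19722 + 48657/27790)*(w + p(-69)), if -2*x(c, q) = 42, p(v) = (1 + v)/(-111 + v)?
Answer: 1867168074992/29775 ≈ 6.2709e+7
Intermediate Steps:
p(v) = (1 + v)/(-111 + v)
x(c, q) = -21 (x(c, q) = -1/2*42 = -21)
w = 3179 (w = -21 + 3200 = 3179)
(19722 + 48657/27790)*(w + p(-69)) = (19722 + 48657/27790)*(3179 + (1 - 69)/(-111 - 69)) = (19722 + 48657*(1/27790))*(3179 - 68/(-180)) = (19722 + 6951/3970)*(3179 - 1/180*(-68)) = 78303291*(3179 + 17/45)/3970 = (78303291/3970)*(143072/45) = 1867168074992/29775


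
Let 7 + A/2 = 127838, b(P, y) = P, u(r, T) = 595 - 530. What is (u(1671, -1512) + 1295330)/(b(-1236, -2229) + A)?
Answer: 1295395/254426 ≈ 5.0914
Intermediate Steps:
u(r, T) = 65
A = 255662 (A = -14 + 2*127838 = -14 + 255676 = 255662)
(u(1671, -1512) + 1295330)/(b(-1236, -2229) + A) = (65 + 1295330)/(-1236 + 255662) = 1295395/254426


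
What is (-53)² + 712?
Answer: 3521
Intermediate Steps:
(-53)² + 712 = 2809 + 712 = 3521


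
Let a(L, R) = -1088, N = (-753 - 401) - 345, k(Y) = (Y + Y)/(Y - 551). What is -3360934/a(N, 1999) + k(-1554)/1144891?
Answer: 6438661370453/2084320480 ≈ 3089.1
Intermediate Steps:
k(Y) = 2*Y/(-551 + Y) (k(Y) = (2*Y)/(-551 + Y) = 2*Y/(-551 + Y))
N = -1499 (N = -1154 - 345 = -1499)
-3360934/a(N, 1999) + k(-1554)/1144891 = -3360934/(-1088) + (2*(-1554)/(-551 - 1554))/1144891 = -3360934*(-1/1088) + (2*(-1554)/(-2105))*(1/1144891) = 98851/32 + (2*(-1554)*(-1/2105))*(1/1144891) = 98851/32 + (3108/2105)*(1/1144891) = 98851/32 + 84/65135015 = 6438661370453/2084320480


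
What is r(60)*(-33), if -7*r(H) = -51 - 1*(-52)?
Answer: 33/7 ≈ 4.7143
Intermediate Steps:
r(H) = -⅐ (r(H) = -(-51 - 1*(-52))/7 = -(-51 + 52)/7 = -⅐*1 = -⅐)
r(60)*(-33) = -⅐*(-33) = 33/7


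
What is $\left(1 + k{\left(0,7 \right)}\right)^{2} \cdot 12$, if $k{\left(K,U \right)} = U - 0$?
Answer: $768$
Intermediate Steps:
$k{\left(K,U \right)} = U$ ($k{\left(K,U \right)} = U + 0 = U$)
$\left(1 + k{\left(0,7 \right)}\right)^{2} \cdot 12 = \left(1 + 7\right)^{2} \cdot 12 = 8^{2} \cdot 12 = 64 \cdot 12 = 768$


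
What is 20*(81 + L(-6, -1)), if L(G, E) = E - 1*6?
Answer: 1480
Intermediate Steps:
L(G, E) = -6 + E (L(G, E) = E - 6 = -6 + E)
20*(81 + L(-6, -1)) = 20*(81 + (-6 - 1)) = 20*(81 - 7) = 20*74 = 1480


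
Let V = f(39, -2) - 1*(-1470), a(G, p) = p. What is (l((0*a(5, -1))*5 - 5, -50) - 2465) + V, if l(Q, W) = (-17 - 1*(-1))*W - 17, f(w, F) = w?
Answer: -173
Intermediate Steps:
l(Q, W) = -17 - 16*W (l(Q, W) = (-17 + 1)*W - 17 = -16*W - 17 = -17 - 16*W)
V = 1509 (V = 39 - 1*(-1470) = 39 + 1470 = 1509)
(l((0*a(5, -1))*5 - 5, -50) - 2465) + V = ((-17 - 16*(-50)) - 2465) + 1509 = ((-17 + 800) - 2465) + 1509 = (783 - 2465) + 1509 = -1682 + 1509 = -173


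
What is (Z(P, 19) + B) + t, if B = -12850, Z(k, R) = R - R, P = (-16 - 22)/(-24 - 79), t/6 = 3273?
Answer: 6788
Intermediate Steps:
t = 19638 (t = 6*3273 = 19638)
P = 38/103 (P = -38/(-103) = -38*(-1/103) = 38/103 ≈ 0.36893)
Z(k, R) = 0
(Z(P, 19) + B) + t = (0 - 12850) + 19638 = -12850 + 19638 = 6788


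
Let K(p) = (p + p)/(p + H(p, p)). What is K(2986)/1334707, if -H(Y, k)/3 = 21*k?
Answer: -1/41375917 ≈ -2.4169e-8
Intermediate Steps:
H(Y, k) = -63*k
K(p) = -1/31 (K(p) = (p + p)/(p - 63*p) = (2*p)/((-62*p)) = (2*p)*(-1/(62*p)) = -1/31)
K(2986)/1334707 = -1/31/1334707 = -1/31*1/1334707 = -1/41375917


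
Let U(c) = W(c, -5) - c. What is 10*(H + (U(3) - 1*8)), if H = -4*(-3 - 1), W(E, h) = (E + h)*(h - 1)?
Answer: 170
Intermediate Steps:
W(E, h) = (-1 + h)*(E + h) (W(E, h) = (E + h)*(-1 + h) = (-1 + h)*(E + h))
U(c) = 30 - 7*c (U(c) = ((-5)² - c - 1*(-5) + c*(-5)) - c = (25 - c + 5 - 5*c) - c = (30 - 6*c) - c = 30 - 7*c)
H = 16 (H = -4*(-4) = 16)
10*(H + (U(3) - 1*8)) = 10*(16 + ((30 - 7*3) - 1*8)) = 10*(16 + ((30 - 21) - 8)) = 10*(16 + (9 - 8)) = 10*(16 + 1) = 10*17 = 170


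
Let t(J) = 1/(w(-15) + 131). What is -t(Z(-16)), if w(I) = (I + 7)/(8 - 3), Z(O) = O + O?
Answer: -5/647 ≈ -0.0077280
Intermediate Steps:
Z(O) = 2*O
w(I) = 7/5 + I/5 (w(I) = (7 + I)/5 = (7 + I)*(⅕) = 7/5 + I/5)
t(J) = 5/647 (t(J) = 1/((7/5 + (⅕)*(-15)) + 131) = 1/((7/5 - 3) + 131) = 1/(-8/5 + 131) = 1/(647/5) = 5/647)
-t(Z(-16)) = -1*5/647 = -5/647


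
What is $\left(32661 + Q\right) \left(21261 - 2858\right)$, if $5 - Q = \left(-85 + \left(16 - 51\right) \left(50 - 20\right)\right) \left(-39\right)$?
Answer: $-213456397$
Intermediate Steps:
$Q = -44260$ ($Q = 5 - \left(-85 + \left(16 - 51\right) \left(50 - 20\right)\right) \left(-39\right) = 5 - \left(-85 - 1050\right) \left(-39\right) = 5 - \left(-1135\right) \left(-39\right) = 5 - 44265 = -44260$)
$\left(32661 + Q\right) \left(21261 - 2858\right) = \left(32661 - 44260\right) \left(21261 - 2858\right) = \left(-11599\right) 18403 = -213456397$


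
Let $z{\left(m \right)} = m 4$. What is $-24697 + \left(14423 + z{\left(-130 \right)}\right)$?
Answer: $-10794$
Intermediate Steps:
$z{\left(m \right)} = 4 m$
$-24697 + \left(14423 + z{\left(-130 \right)}\right) = -24697 + \left(14423 + 4 \left(-130\right)\right) = -24697 + \left(14423 - 520\right) = -24697 + 13903 = -10794$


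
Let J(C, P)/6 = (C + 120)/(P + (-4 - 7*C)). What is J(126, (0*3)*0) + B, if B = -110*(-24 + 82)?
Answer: -2827078/443 ≈ -6381.7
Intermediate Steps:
J(C, P) = 6*(120 + C)/(-4 + P - 7*C) (J(C, P) = 6*((C + 120)/(P + (-4 - 7*C))) = 6*((120 + C)/(-4 + P - 7*C)) = 6*(120 + C)/(-4 + P - 7*C))
B = -6380 (B = -110*58 = -6380)
J(126, (0*3)*0) + B = 6*(-120 - 1*126)/(4 - 0*3*0 + 7*126) - 6380 = 6*(-120 - 126)/(4 - 0*0 + 882) - 6380 = 6*(-246)/(4 - 1*0 + 882) - 6380 = 6*(-246)/(4 + 0 + 882) - 6380 = 6*(-246)/886 - 6380 = 6*(1/886)*(-246) - 6380 = -738/443 - 6380 = -2827078/443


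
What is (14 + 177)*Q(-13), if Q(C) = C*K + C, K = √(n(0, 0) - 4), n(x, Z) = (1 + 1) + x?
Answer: -2483 - 2483*I*√2 ≈ -2483.0 - 3511.5*I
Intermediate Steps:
n(x, Z) = 2 + x
K = I*√2 (K = √((2 + 0) - 4) = √(2 - 4) = √(-2) = I*√2 ≈ 1.4142*I)
Q(C) = C + I*C*√2 (Q(C) = C*(I*√2) + C = I*C*√2 + C = C + I*C*√2)
(14 + 177)*Q(-13) = (14 + 177)*(-13*(1 + I*√2)) = 191*(-13 - 13*I*√2) = -2483 - 2483*I*√2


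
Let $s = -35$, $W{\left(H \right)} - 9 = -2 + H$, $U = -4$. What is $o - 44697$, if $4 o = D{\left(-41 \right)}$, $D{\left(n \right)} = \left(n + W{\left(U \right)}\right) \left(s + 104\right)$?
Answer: $- \frac{90705}{2} \approx -45353.0$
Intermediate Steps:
$W{\left(H \right)} = 7 + H$ ($W{\left(H \right)} = 9 + \left(-2 + H\right) = 7 + H$)
$D{\left(n \right)} = 207 + 69 n$ ($D{\left(n \right)} = \left(n + \left(7 - 4\right)\right) \left(-35 + 104\right) = \left(n + 3\right) 69 = \left(3 + n\right) 69 = 207 + 69 n$)
$o = - \frac{1311}{2}$ ($o = \frac{207 + 69 \left(-41\right)}{4} = \frac{207 - 2829}{4} = \frac{1}{4} \left(-2622\right) = - \frac{1311}{2} \approx -655.5$)
$o - 44697 = - \frac{1311}{2} - 44697 = - \frac{90705}{2}$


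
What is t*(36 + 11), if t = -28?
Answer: -1316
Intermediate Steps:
t*(36 + 11) = -28*(36 + 11) = -28*47 = -1316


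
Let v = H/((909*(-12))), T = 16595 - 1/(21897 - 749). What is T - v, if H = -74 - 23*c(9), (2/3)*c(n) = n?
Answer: 1914083010083/115341192 ≈ 16595.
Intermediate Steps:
c(n) = 3*n/2
T = 350951059/21148 (T = 16595 - 1/21148 = 350951059/21148 ≈ 16595.)
H = -769/2 (H = -74 - 69*9/2 = -74 - 23*27/2 = -74 - 621/2 = -769/2 ≈ -384.50)
v = 769/21816 (v = -769/(2*(909*(-12))) = -769/2/(-10908) = -769/2*(-1/10908) = 769/21816 ≈ 0.035249)
T - v = 350951059/21148 - 1*769/21816 = 350951059/21148 - 769/21816 = 1914083010083/115341192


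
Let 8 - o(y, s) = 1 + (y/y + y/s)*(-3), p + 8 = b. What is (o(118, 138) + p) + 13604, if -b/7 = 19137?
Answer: -2768060/23 ≈ -1.2035e+5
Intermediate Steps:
b = -133959 (b = -7*19137 = -133959)
p = -133967 (p = -8 - 133959 = -133967)
o(y, s) = 10 + 3*y/s (o(y, s) = 8 - (1 + (y/y + y/s)*(-3)) = 8 - (1 + (1 + y/s)*(-3)) = 8 - (1 + (-3 - 3*y/s)) = 8 - (-2 - 3*y/s) = 8 + (2 + 3*y/s) = 10 + 3*y/s)
(o(118, 138) + p) + 13604 = ((10 + 3*118/138) - 133967) + 13604 = ((10 + 3*118*(1/138)) - 133967) + 13604 = ((10 + 59/23) - 133967) + 13604 = (289/23 - 133967) + 13604 = -3080952/23 + 13604 = -2768060/23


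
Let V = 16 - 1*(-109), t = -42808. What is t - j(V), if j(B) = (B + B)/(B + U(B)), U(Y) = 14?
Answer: -5950562/139 ≈ -42810.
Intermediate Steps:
V = 125 (V = 16 + 109 = 125)
j(B) = 2*B/(14 + B) (j(B) = (B + B)/(B + 14) = (2*B)/(14 + B) = 2*B/(14 + B))
t - j(V) = -42808 - 2*125/(14 + 125) = -42808 - 2*125/139 = -42808 - 1*250/139 = -42808 - 250/139 = -5950562/139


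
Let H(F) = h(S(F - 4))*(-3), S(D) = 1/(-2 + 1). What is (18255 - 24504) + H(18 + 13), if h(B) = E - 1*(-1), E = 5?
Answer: -6267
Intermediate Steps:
S(D) = -1 (S(D) = 1/(-1) = -1)
h(B) = 6 (h(B) = 5 - 1*(-1) = 5 + 1 = 6)
H(F) = -18 (H(F) = 6*(-3) = -18)
(18255 - 24504) + H(18 + 13) = (18255 - 24504) - 18 = -6249 - 18 = -6267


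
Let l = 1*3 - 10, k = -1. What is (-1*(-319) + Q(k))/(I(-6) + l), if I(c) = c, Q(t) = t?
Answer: -318/13 ≈ -24.462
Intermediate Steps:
l = -7 (l = 3 - 10 = -7)
(-1*(-319) + Q(k))/(I(-6) + l) = (-1*(-319) - 1)/(-6 - 7) = (319 - 1)/(-13) = 318*(-1/13) = -318/13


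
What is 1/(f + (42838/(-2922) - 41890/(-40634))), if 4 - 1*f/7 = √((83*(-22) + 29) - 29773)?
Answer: 6330799541975073/681582187283936575067 + 6167620355125383*I*√31570/1363164374567873150134 ≈ 9.2884e-6 + 0.00080391*I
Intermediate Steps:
f = 28 - 7*I*√31570 (f = 28 - 7*√((83*(-22) + 29) - 29773) = 28 - 7*√((-1826 + 29) - 29773) = 28 - 7*√(-1797 - 29773) = 28 - 7*I*√31570 ≈ 28.0 - 1243.8*I)
1/(f + (42838/(-2922) - 41890/(-40634))) = 1/((28 - 7*I*√31570) + (42838/(-2922) - 41890/(-40634))) = 1/((28 - 7*I*√31570) + (42838*(-1/2922) - 41890*(-1/40634))) = 1/((28 - 7*I*√31570) + (-21419/1461 + 20945/20317)) = 1/((28 - 7*I*√31570) - 404569178/29683137) = 1/(426558658/29683137 - 7*I*√31570)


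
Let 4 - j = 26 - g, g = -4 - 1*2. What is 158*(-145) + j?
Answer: -22938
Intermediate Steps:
g = -6 (g = -4 - 2 = -6)
j = -28 (j = 4 - (26 - 1*(-6)) = 4 - (26 + 6) = 4 - 1*32 = 4 - 32 = -28)
158*(-145) + j = 158*(-145) - 28 = -22910 - 28 = -22938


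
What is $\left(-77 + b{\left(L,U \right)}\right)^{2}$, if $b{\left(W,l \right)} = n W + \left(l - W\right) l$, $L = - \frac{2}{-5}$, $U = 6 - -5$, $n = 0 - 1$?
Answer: $\frac{38416}{25} \approx 1536.6$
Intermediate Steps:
$n = -1$ ($n = 0 - 1 = -1$)
$U = 11$ ($U = 6 + 5 = 11$)
$L = \frac{2}{5}$ ($L = \left(-2\right) \left(- \frac{1}{5}\right) = \frac{2}{5} \approx 0.4$)
$b{\left(W,l \right)} = - W + l \left(l - W\right)$ ($b{\left(W,l \right)} = - W + \left(l - W\right) l = - W + l \left(l - W\right)$)
$\left(-77 + b{\left(L,U \right)}\right)^{2} = \left(-77 - \left(\frac{2}{5} - 121 + \frac{22}{5}\right)\right)^{2} = \left(-77 - - \frac{581}{5}\right)^{2} = \left(-77 + \frac{581}{5}\right)^{2} = \left(\frac{196}{5}\right)^{2} = \frac{38416}{25}$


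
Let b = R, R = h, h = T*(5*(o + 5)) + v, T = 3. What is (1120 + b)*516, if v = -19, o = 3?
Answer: 630036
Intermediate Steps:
h = 101 (h = 3*(5*(3 + 5)) - 19 = 3*(5*8) - 19 = 3*40 - 19 = 120 - 19 = 101)
R = 101
b = 101
(1120 + b)*516 = (1120 + 101)*516 = 1221*516 = 630036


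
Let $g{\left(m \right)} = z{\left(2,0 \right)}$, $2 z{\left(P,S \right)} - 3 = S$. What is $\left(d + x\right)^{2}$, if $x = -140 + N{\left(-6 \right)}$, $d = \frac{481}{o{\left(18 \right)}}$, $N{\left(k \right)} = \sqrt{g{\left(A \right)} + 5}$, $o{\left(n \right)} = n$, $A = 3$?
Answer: $\frac{4159627}{324} - \frac{2039 \sqrt{26}}{18} \approx 12261.0$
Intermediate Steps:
$z{\left(P,S \right)} = \frac{3}{2} + \frac{S}{2}$
$g{\left(m \right)} = \frac{3}{2}$ ($g{\left(m \right)} = \frac{3}{2} + \frac{1}{2} \cdot 0 = \frac{3}{2} + 0 = \frac{3}{2}$)
$N{\left(k \right)} = \frac{\sqrt{26}}{2}$ ($N{\left(k \right)} = \sqrt{\frac{3}{2} + 5} = \sqrt{\frac{13}{2}} = \frac{\sqrt{26}}{2}$)
$d = \frac{481}{18} \approx 26.722$
$x = -140 + \frac{\sqrt{26}}{2} \approx -137.45$
$\left(d + x\right)^{2} = \left(\frac{481}{18} - \left(140 - \frac{\sqrt{26}}{2}\right)\right)^{2} = \left(- \frac{2039}{18} + \frac{\sqrt{26}}{2}\right)^{2}$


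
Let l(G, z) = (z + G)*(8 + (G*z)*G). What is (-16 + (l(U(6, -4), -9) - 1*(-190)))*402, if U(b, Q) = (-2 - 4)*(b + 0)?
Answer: 210926988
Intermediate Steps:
U(b, Q) = -6*b
l(G, z) = (8 + z*G²)*(G + z) (l(G, z) = (G + z)*(8 + z*G²) = (8 + z*G²)*(G + z))
(-16 + (l(U(6, -4), -9) - 1*(-190)))*402 = (-16 + ((8*(-6*6) + 8*(-9) - 9*(-6*6)³ + (-6*6)²*(-9)²) - 1*(-190)))*402 = (-16 + ((8*(-36) - 72 - 9*(-36)³ + (-36)²*81) + 190))*402 = (-16 + ((-288 - 72 - 9*(-46656) + 1296*81) + 190))*402 = (-16 + ((-288 - 72 + 419904 + 104976) + 190))*402 = (-16 + (524520 + 190))*402 = (-16 + 524710)*402 = 524694*402 = 210926988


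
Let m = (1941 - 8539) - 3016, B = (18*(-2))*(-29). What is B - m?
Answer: 10658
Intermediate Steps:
B = 1044 (B = -36*(-29) = 1044)
m = -9614 (m = -6598 - 3016 = -9614)
B - m = 1044 - 1*(-9614) = 1044 + 9614 = 10658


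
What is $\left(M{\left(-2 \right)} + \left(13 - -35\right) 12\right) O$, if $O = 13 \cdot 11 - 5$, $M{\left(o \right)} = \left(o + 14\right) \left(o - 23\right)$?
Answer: $38088$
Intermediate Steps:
$M{\left(o \right)} = \left(-23 + o\right) \left(14 + o\right)$ ($M{\left(o \right)} = \left(14 + o\right) \left(-23 + o\right) = \left(-23 + o\right) \left(14 + o\right)$)
$O = 138$ ($O = 143 - 5 = 138$)
$\left(M{\left(-2 \right)} + \left(13 - -35\right) 12\right) O = \left(\left(-322 + \left(-2\right)^{2} - -18\right) + \left(13 - -35\right) 12\right) 138 = \left(\left(-322 + 4 + 18\right) + \left(13 + 35\right) 12\right) 138 = \left(-300 + 48 \cdot 12\right) 138 = \left(-300 + 576\right) 138 = 276 \cdot 138 = 38088$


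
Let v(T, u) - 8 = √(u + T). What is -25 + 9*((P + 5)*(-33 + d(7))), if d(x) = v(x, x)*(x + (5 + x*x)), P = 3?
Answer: 32735 + 4392*√14 ≈ 49168.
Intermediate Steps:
v(T, u) = 8 + √(T + u) (v(T, u) = 8 + √(u + T) = 8 + √(T + u))
d(x) = (8 + √2*√x)*(5 + x + x²) (d(x) = (8 + √(x + x))*(x + (5 + x*x)) = (8 + √(2*x))*(x + (5 + x²)) = (8 + √2*√x)*(5 + x + x²))
-25 + 9*((P + 5)*(-33 + d(7))) = -25 + 9*((3 + 5)*(-33 + (8 + √2*√7)*(5 + 7 + 7²))) = -25 + 9*(8*(-33 + (8 + √14)*(5 + 7 + 49))) = -25 + 9*(8*(-33 + (8 + √14)*61)) = -25 + 9*(8*(-33 + (488 + 61*√14))) = -25 + 9*(8*(455 + 61*√14)) = -25 + 9*(3640 + 488*√14) = -25 + (32760 + 4392*√14) = 32735 + 4392*√14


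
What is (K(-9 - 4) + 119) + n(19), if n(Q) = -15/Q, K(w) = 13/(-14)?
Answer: 31197/266 ≈ 117.28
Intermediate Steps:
K(w) = -13/14 (K(w) = 13*(-1/14) = -13/14)
(K(-9 - 4) + 119) + n(19) = (-13/14 + 119) - 15/19 = 1653/14 - 15*1/19 = 1653/14 - 15/19 = 31197/266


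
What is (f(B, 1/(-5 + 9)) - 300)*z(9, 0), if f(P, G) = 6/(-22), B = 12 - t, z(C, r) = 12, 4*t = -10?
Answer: -39636/11 ≈ -3603.3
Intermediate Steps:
t = -5/2 (t = (¼)*(-10) = -5/2 ≈ -2.5000)
B = 29/2 (B = 12 - 1*(-5/2) = 12 + 5/2 = 29/2 ≈ 14.500)
f(P, G) = -3/11 (f(P, G) = 6*(-1/22) = -3/11)
(f(B, 1/(-5 + 9)) - 300)*z(9, 0) = (-3/11 - 300)*12 = -3303/11*12 = -39636/11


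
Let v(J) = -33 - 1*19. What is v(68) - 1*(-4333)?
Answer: 4281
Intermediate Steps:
v(J) = -52 (v(J) = -33 - 19 = -52)
v(68) - 1*(-4333) = -52 - 1*(-4333) = -52 + 4333 = 4281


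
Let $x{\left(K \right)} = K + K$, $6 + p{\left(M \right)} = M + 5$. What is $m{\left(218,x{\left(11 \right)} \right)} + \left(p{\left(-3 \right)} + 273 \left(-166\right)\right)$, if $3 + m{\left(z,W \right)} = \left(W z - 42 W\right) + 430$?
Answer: $-41023$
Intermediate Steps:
$p{\left(M \right)} = -1 + M$ ($p{\left(M \right)} = -6 + \left(M + 5\right) = -6 + \left(5 + M\right) = -1 + M$)
$x{\left(K \right)} = 2 K$
$m{\left(z,W \right)} = 427 - 42 W + W z$ ($m{\left(z,W \right)} = -3 + \left(\left(W z - 42 W\right) + 430\right) = -3 + \left(\left(- 42 W + W z\right) + 430\right) = -3 + \left(430 - 42 W + W z\right) = 427 - 42 W + W z$)
$m{\left(218,x{\left(11 \right)} \right)} + \left(p{\left(-3 \right)} + 273 \left(-166\right)\right) = \left(427 - 42 \cdot 2 \cdot 11 + 2 \cdot 11 \cdot 218\right) + \left(\left(-1 - 3\right) + 273 \left(-166\right)\right) = \left(427 - 924 + 22 \cdot 218\right) - 45322 = \left(427 - 924 + 4796\right) - 45322 = 4299 - 45322 = -41023$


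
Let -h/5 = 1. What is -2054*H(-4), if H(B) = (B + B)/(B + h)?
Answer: -16432/9 ≈ -1825.8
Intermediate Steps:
h = -5 (h = -5*1 = -5)
H(B) = 2*B/(-5 + B) (H(B) = (B + B)/(B - 5) = (2*B)/(-5 + B) = 2*B/(-5 + B))
-2054*H(-4) = -4108*(-4)/(-5 - 4) = -4108*(-4)/(-9) = -4108*(-4)*(-1)/9 = -2054*8/9 = -16432/9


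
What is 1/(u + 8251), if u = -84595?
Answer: -1/76344 ≈ -1.3099e-5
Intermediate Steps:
1/(u + 8251) = 1/(-84595 + 8251) = 1/(-76344) = -1/76344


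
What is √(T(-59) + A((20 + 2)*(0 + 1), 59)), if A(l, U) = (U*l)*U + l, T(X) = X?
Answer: 27*√105 ≈ 276.67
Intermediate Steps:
A(l, U) = l + l*U² (A(l, U) = l*U² + l = l + l*U²)
√(T(-59) + A((20 + 2)*(0 + 1), 59)) = √(-59 + ((20 + 2)*(0 + 1))*(1 + 59²)) = √(-59 + (22*1)*(1 + 3481)) = √(-59 + 22*3482) = √(-59 + 76604) = √76545 = 27*√105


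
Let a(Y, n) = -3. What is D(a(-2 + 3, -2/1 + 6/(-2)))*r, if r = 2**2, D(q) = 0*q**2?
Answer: 0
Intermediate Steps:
D(q) = 0
r = 4
D(a(-2 + 3, -2/1 + 6/(-2)))*r = 0*4 = 0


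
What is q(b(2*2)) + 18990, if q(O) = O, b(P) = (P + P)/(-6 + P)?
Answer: 18986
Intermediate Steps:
b(P) = 2*P/(-6 + P) (b(P) = (2*P)/(-6 + P) = 2*P/(-6 + P))
q(b(2*2)) + 18990 = 2*(2*2)/(-6 + 2*2) + 18990 = 2*4/(-6 + 4) + 18990 = 2*4/(-2) + 18990 = 2*4*(-½) + 18990 = -4 + 18990 = 18986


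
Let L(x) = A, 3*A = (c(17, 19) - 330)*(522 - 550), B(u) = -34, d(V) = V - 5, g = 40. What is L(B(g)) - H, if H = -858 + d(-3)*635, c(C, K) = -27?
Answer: 9270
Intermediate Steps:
d(V) = -5 + V
H = -5938 (H = -858 + (-5 - 3)*635 = -858 - 8*635 = -858 - 5080 = -5938)
A = 3332 (A = ((-27 - 330)*(522 - 550))/3 = (-357*(-28))/3 = (⅓)*9996 = 3332)
L(x) = 3332
L(B(g)) - H = 3332 - 1*(-5938) = 3332 + 5938 = 9270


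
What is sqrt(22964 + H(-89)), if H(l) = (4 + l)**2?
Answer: sqrt(30189) ≈ 173.75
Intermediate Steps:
sqrt(22964 + H(-89)) = sqrt(22964 + (4 - 89)**2) = sqrt(22964 + (-85)**2) = sqrt(22964 + 7225) = sqrt(30189)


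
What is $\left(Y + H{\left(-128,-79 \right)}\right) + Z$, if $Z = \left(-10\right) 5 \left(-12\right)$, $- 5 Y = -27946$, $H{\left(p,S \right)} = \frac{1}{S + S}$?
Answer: $\frac{4889463}{790} \approx 6189.2$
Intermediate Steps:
$H{\left(p,S \right)} = \frac{1}{2 S}$
$Y = \frac{27946}{5}$ ($Y = \left(- \frac{1}{5}\right) \left(-27946\right) = \frac{27946}{5} \approx 5589.2$)
$Z = 600$ ($Z = \left(-50\right) \left(-12\right) = 600$)
$\left(Y + H{\left(-128,-79 \right)}\right) + Z = \left(\frac{27946}{5} + \frac{1}{2 \left(-79\right)}\right) + 600 = \left(\frac{27946}{5} + \frac{1}{2} \left(- \frac{1}{79}\right)\right) + 600 = \left(\frac{27946}{5} - \frac{1}{158}\right) + 600 = \frac{4415463}{790} + 600 = \frac{4889463}{790}$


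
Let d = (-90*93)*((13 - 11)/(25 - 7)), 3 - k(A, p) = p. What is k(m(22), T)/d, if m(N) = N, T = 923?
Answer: 92/93 ≈ 0.98925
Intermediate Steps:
k(A, p) = 3 - p
d = -930 (d = -16740/18 = -8370*⅑ = -930)
k(m(22), T)/d = (3 - 1*923)/(-930) = (3 - 923)*(-1/930) = -920*(-1/930) = 92/93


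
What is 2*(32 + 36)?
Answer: 136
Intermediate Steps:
2*(32 + 36) = 2*68 = 136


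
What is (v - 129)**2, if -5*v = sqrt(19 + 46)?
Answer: (645 + sqrt(65))**2/25 ≈ 17060.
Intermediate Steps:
v = -sqrt(65)/5 (v = -sqrt(19 + 46)/5 = -sqrt(65)/5 ≈ -1.6125)
(v - 129)**2 = (-sqrt(65)/5 - 129)**2 = (-129 - sqrt(65)/5)**2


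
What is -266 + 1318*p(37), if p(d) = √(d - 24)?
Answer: -266 + 1318*√13 ≈ 4486.1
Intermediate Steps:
p(d) = √(-24 + d)
-266 + 1318*p(37) = -266 + 1318*√(-24 + 37) = -266 + 1318*√13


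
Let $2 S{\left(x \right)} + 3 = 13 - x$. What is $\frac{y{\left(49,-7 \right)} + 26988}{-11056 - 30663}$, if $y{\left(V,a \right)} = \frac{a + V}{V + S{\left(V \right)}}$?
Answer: $- \frac{1592376}{2461421} \approx -0.64693$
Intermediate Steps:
$S{\left(x \right)} = 5 - \frac{x}{2}$ ($S{\left(x \right)} = - \frac{3}{2} + \frac{13 - x}{2} = - \frac{3}{2} - \left(- \frac{13}{2} + \frac{x}{2}\right) = 5 - \frac{x}{2}$)
$y{\left(V,a \right)} = \frac{V + a}{5 + \frac{V}{2}}$ ($y{\left(V,a \right)} = \frac{a + V}{V - \left(-5 + \frac{V}{2}\right)} = \frac{V + a}{5 + \frac{V}{2}}$)
$\frac{y{\left(49,-7 \right)} + 26988}{-11056 - 30663} = \frac{\frac{2 \left(49 - 7\right)}{10 + 49} + 26988}{-11056 - 30663} = \frac{2 \cdot \frac{1}{59} \cdot 42 + 26988}{-41719} = \left(2 \cdot \frac{1}{59} \cdot 42 + 26988\right) \left(- \frac{1}{41719}\right) = \left(\frac{84}{59} + 26988\right) \left(- \frac{1}{41719}\right) = \frac{1592376}{59} \left(- \frac{1}{41719}\right) = - \frac{1592376}{2461421}$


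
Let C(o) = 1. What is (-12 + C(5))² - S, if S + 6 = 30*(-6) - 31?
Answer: 338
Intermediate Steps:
S = -217 (S = -6 + (30*(-6) - 31) = -6 + (-180 - 31) = -6 - 211 = -217)
(-12 + C(5))² - S = (-12 + 1)² - 1*(-217) = (-11)² + 217 = 121 + 217 = 338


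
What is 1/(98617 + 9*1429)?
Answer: 1/111478 ≈ 8.9704e-6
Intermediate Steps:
1/(98617 + 9*1429) = 1/(98617 + 12861) = 1/111478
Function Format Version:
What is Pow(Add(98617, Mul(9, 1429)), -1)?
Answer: Rational(1, 111478) ≈ 8.9704e-6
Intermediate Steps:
Pow(Add(98617, Mul(9, 1429)), -1) = Pow(Add(98617, 12861), -1) = Pow(111478, -1) = Rational(1, 111478)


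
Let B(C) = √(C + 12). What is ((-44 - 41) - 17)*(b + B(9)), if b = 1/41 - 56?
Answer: 234090/41 - 102*√21 ≈ 5242.1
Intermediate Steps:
B(C) = √(12 + C)
b = -2295/41 (b = 1/41 - 56 = -2295/41 ≈ -55.976)
((-44 - 41) - 17)*(b + B(9)) = ((-44 - 41) - 17)*(-2295/41 + √(12 + 9)) = (-85 - 17)*(-2295/41 + √21) = -102*(-2295/41 + √21) = 234090/41 - 102*√21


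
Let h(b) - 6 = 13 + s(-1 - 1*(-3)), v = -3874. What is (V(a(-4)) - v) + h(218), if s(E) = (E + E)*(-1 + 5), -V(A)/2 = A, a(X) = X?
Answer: 3917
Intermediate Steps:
V(A) = -2*A
s(E) = 8*E (s(E) = (2*E)*4 = 8*E)
h(b) = 35 (h(b) = 6 + (13 + 8*(-1 - 1*(-3))) = 6 + (13 + 8*(-1 + 3)) = 6 + (13 + 8*2) = 6 + (13 + 16) = 6 + 29 = 35)
(V(a(-4)) - v) + h(218) = (-2*(-4) - 1*(-3874)) + 35 = (8 + 3874) + 35 = 3882 + 35 = 3917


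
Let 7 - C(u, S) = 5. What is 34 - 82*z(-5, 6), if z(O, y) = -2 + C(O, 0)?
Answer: 34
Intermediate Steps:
C(u, S) = 2 (C(u, S) = 7 - 1*5 = 7 - 5 = 2)
z(O, y) = 0 (z(O, y) = -2 + 2 = 0)
34 - 82*z(-5, 6) = 34 - 82*0 = 34 + 0 = 34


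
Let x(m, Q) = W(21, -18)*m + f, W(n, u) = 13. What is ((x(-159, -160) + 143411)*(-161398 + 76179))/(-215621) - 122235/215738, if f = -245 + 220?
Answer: 2598120154811483/46517643298 ≈ 55852.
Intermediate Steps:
f = -25
x(m, Q) = -25 + 13*m (x(m, Q) = 13*m - 25 = -25 + 13*m)
((x(-159, -160) + 143411)*(-161398 + 76179))/(-215621) - 122235/215738 = (((-25 + 13*(-159)) + 143411)*(-161398 + 76179))/(-215621) - 122235/215738 = (((-25 - 2067) + 143411)*(-85219))*(-1/215621) - 122235*1/215738 = ((-2092 + 143411)*(-85219))*(-1/215621) - 122235/215738 = (141319*(-85219))*(-1/215621) - 122235/215738 = -12043063861*(-1/215621) - 122235/215738 = 12043063861/215621 - 122235/215738 = 2598120154811483/46517643298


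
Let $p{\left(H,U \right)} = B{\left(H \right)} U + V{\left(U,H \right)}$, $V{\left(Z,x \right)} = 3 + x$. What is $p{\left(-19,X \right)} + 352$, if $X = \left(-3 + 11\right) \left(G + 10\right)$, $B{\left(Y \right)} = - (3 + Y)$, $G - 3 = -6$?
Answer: $1232$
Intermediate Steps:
$G = -3$ ($G = 3 - 6 = -3$)
$B{\left(Y \right)} = -3 - Y$
$X = 56$ ($X = \left(-3 + 11\right) \left(-3 + 10\right) = 8 \cdot 7 = 56$)
$p{\left(H,U \right)} = 3 + H + U \left(-3 - H\right)$ ($p{\left(H,U \right)} = \left(-3 - H\right) U + \left(3 + H\right) = U \left(-3 - H\right) + \left(3 + H\right) = 3 + H + U \left(-3 - H\right)$)
$p{\left(-19,X \right)} + 352 = \left(3 - 19 - 56 \left(3 - 19\right)\right) + 352 = \left(3 - 19 - 56 \left(-16\right)\right) + 352 = \left(3 - 19 + 896\right) + 352 = 880 + 352 = 1232$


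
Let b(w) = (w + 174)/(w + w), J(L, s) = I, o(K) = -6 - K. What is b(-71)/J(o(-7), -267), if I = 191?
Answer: -103/27122 ≈ -0.0037977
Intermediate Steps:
J(L, s) = 191
b(w) = (174 + w)/(2*w) (b(w) = (174 + w)/((2*w)) = (174 + w)*(1/(2*w)) = (174 + w)/(2*w))
b(-71)/J(o(-7), -267) = ((½)*(174 - 71)/(-71))/191 = ((½)*(-1/71)*103)*(1/191) = -103/142*1/191 = -103/27122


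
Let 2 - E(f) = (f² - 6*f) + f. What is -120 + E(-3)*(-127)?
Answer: 2674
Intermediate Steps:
E(f) = 2 - f² + 5*f (E(f) = 2 - ((f² - 6*f) + f) = 2 - (f² - 5*f) = 2 + (-f² + 5*f) = 2 - f² + 5*f)
-120 + E(-3)*(-127) = -120 + (2 - 1*(-3)² + 5*(-3))*(-127) = -120 + (2 - 1*9 - 15)*(-127) = -120 + (2 - 9 - 15)*(-127) = -120 - 22*(-127) = -120 + 2794 = 2674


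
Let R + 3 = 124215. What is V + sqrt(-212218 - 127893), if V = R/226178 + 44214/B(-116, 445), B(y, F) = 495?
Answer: 1676953172/18659685 + I*sqrt(340111) ≈ 89.87 + 583.19*I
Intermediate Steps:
R = 124212 (R = -3 + 124215 = 124212)
V = 1676953172/18659685 (V = 124212/226178 + 44214/495 = 124212*(1/226178) + 44214*(1/495) = 62106/113089 + 14738/165 = 1676953172/18659685 ≈ 89.870)
V + sqrt(-212218 - 127893) = 1676953172/18659685 + sqrt(-212218 - 127893) = 1676953172/18659685 + sqrt(-340111) = 1676953172/18659685 + I*sqrt(340111)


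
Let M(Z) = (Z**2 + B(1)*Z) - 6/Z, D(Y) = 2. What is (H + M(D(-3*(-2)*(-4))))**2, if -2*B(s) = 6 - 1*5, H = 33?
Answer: 1089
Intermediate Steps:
B(s) = -1/2 (B(s) = -(6 - 1*5)/2 = -(6 - 5)/2 = -1/2*1 = -1/2)
M(Z) = Z**2 - 6/Z - Z/2 (M(Z) = (Z**2 - Z/2) - 6/Z = Z**2 - 6/Z - Z/2)
(H + M(D(-3*(-2)*(-4))))**2 = (33 + (2**2 - 6/2 - 1/2*2))**2 = (33 + (4 - 6*1/2 - 1))**2 = (33 + (4 - 3 - 1))**2 = (33 + 0)**2 = 33**2 = 1089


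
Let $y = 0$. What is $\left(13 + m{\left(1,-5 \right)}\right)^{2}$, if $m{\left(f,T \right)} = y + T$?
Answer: $64$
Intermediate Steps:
$m{\left(f,T \right)} = T$ ($m{\left(f,T \right)} = 0 + T = T$)
$\left(13 + m{\left(1,-5 \right)}\right)^{2} = \left(13 - 5\right)^{2} = 8^{2} = 64$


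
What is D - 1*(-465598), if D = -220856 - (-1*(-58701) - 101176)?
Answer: 287217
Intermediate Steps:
D = -178381 (D = -220856 - (58701 - 101176) = -220856 - 1*(-42475) = -220856 + 42475 = -178381)
D - 1*(-465598) = -178381 - 1*(-465598) = -178381 + 465598 = 287217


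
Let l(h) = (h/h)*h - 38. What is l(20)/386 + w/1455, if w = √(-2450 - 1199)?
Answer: -9/193 + I*√3649/1455 ≈ -0.046632 + 0.041517*I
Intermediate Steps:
w = I*√3649 (w = √(-3649) = I*√3649 ≈ 60.407*I)
l(h) = -38 + h (l(h) = 1*h - 38 = h - 38 = -38 + h)
l(20)/386 + w/1455 = (-38 + 20)/386 + (I*√3649)/1455 = -18*1/386 + (I*√3649)*(1/1455) = -9/193 + I*√3649/1455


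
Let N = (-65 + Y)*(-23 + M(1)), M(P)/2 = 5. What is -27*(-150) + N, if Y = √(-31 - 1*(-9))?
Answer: 4895 - 13*I*√22 ≈ 4895.0 - 60.975*I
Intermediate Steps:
Y = I*√22 (Y = √(-31 + 9) = √(-22) = I*√22 ≈ 4.6904*I)
M(P) = 10 (M(P) = 2*5 = 10)
N = 845 - 13*I*√22 (N = (-65 + I*√22)*(-23 + 10) = (-65 + I*√22)*(-13) = 845 - 13*I*√22 ≈ 845.0 - 60.975*I)
-27*(-150) + N = -27*(-150) + (845 - 13*I*√22) = 4050 + (845 - 13*I*√22) = 4895 - 13*I*√22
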